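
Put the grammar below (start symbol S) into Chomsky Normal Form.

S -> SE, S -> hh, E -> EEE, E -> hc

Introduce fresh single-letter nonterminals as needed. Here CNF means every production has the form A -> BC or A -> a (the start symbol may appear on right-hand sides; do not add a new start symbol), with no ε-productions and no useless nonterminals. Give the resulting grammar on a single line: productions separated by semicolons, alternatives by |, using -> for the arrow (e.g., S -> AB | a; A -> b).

No ε-productions.
No unit productions to eliminate.
TERM: introduce B -> c, A -> h and substitute in every rule of length ≥2.
BIN: E -> EEE becomes E -> EC, C -> EE.

S -> AA | SE; A -> h; B -> c; C -> EE; E -> AB | EC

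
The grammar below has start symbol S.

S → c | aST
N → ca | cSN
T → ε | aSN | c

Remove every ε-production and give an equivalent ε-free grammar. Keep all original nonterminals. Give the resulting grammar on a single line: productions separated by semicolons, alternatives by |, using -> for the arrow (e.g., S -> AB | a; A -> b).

S -> c | aS | aST; N -> ca | cSN; T -> c | aSN

Nullable set: {T}.
S -> aST: T nullable, giving aS | aST.
Drop T -> ε.
Unchanged (no nullable symbols): S -> c; N -> cSN; N -> ca; T -> aSN; T -> c.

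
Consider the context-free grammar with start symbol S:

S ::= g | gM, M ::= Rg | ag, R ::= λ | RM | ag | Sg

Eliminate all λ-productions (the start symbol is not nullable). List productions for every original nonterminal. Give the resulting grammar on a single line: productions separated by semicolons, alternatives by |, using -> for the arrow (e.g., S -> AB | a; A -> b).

S -> g | gM; M -> g | Rg | ag; R -> M | RM | Sg | ag

Nullable set: {R}.
M -> Rg: R nullable, giving Rg | g.
Drop R -> λ.
R -> RM: R nullable, giving M | RM.
Unchanged (no nullable symbols): S -> g; S -> gM; M -> ag; R -> Sg; R -> ag.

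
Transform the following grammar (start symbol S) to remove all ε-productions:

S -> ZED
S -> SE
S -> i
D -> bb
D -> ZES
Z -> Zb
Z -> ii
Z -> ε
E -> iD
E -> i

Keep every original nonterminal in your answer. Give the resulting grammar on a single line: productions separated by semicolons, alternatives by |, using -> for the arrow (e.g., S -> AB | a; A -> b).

Nullable set: {Z}.
S -> ZED: Z nullable, giving ED | ZED.
D -> ZES: Z nullable, giving ES | ZES.
Drop Z -> ε.
Z -> Zb: Z nullable, giving Zb | b.
Unchanged (no nullable symbols): S -> SE; S -> i; D -> bb; E -> i; E -> iD; Z -> ii.

S -> i | ED | SE | ZED; D -> ES | bb | ZES; E -> i | iD; Z -> b | Zb | ii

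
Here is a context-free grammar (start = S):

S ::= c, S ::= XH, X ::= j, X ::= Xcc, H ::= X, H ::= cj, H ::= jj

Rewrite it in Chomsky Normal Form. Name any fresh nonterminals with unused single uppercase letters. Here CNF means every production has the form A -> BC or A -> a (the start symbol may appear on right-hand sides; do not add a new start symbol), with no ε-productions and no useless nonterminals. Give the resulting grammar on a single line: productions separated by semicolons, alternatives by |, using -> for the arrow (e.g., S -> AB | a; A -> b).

S -> c | XH; A -> c; B -> j; C -> AA; D -> AA; H -> j | AB | BB | XC; X -> j | XD

No ε-productions.
After unit-elimination: S -> c | XH; H -> j | cj | jj | Xcc; X -> j | Xcc.
TERM: introduce A -> c, B -> j and substitute in every rule of length ≥2.
BIN: H -> XAA becomes H -> XC, C -> AA; X -> XAA becomes X -> XD, D -> AA.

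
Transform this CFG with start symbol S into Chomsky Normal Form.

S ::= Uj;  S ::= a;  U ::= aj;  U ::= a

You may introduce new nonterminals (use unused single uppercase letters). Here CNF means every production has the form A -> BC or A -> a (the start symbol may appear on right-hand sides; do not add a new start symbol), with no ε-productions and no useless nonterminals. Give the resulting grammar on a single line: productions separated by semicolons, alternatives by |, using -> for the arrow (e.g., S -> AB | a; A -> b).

S -> a | UA; A -> j; B -> a; U -> a | BA

No ε-productions.
No unit productions to eliminate.
TERM: introduce B -> a, A -> j and substitute in every rule of length ≥2.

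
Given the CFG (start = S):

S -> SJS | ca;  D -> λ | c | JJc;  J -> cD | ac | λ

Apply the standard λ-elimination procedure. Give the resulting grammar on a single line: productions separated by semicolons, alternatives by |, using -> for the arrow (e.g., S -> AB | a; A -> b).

S -> SS | ca | SJS; D -> c | Jc | JJc; J -> c | ac | cD

Nullable set: {D, J}.
S -> SJS: J nullable, giving SJS | SS.
Drop D -> λ.
D -> JJc: J, J nullable, giving JJc | Jc | c.
Drop J -> λ.
J -> cD: D nullable, giving c | cD.
Unchanged (no nullable symbols): S -> ca; D -> c; J -> ac.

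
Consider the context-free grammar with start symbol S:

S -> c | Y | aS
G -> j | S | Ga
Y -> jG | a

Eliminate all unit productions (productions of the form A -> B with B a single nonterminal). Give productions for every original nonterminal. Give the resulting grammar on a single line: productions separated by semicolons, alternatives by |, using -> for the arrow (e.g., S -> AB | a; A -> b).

S -> a | c | aS | jG; G -> a | c | j | Ga | aS | jG; Y -> a | jG

Unit productions: G->S, S->Y.
Unit pairs (A ⇒* B via units): (G,S), (G,Y), (S,Y).
S: inherits non-unit rules of {S, Y} → a | aS | c | jG.
G: inherits non-unit rules of {G, S, Y} → Ga | a | aS | c | j | jG.
Y: inherits non-unit rules of {Y} → a | jG.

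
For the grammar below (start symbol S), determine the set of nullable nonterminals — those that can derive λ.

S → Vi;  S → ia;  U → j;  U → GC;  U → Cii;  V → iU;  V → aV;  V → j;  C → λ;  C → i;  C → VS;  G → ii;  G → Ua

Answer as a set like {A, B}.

Directly nullable (have an ε-rule): {C}.
Not nullable: G, S, U, V — each has a terminal in every rule's right-hand side or depends on a non-nullable symbol.

{C}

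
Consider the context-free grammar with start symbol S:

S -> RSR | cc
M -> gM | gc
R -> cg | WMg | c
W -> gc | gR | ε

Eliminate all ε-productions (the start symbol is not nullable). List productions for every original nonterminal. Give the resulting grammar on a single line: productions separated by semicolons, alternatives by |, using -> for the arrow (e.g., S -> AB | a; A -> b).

S -> cc | RSR; M -> gM | gc; R -> c | Mg | cg | WMg; W -> gR | gc

Nullable set: {W}.
R -> WMg: W nullable, giving Mg | WMg.
Drop W -> ε.
Unchanged (no nullable symbols): S -> RSR; S -> cc; M -> gM; M -> gc; R -> c; R -> cg; W -> gR; W -> gc.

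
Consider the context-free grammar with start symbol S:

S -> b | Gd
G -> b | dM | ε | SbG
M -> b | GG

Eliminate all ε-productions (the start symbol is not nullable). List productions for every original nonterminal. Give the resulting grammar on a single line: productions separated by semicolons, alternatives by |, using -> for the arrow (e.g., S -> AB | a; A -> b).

Nullable set: {G, M}.
S -> Gd: G nullable, giving Gd | d.
Drop G -> ε.
G -> SbG: G nullable, giving Sb | SbG.
G -> dM: M nullable, giving d | dM.
M -> GG: G, G nullable, giving G | GG.
Unchanged (no nullable symbols): S -> b; G -> b; M -> b.

S -> b | d | Gd; G -> b | d | Sb | dM | SbG; M -> G | b | GG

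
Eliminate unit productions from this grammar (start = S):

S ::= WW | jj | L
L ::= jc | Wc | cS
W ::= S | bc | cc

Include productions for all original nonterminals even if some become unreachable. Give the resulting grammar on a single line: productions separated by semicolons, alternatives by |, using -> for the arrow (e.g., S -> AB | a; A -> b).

S -> WW | Wc | cS | jc | jj; L -> Wc | cS | jc; W -> WW | Wc | bc | cS | cc | jc | jj

Unit productions: S->L, W->S.
Unit pairs (A ⇒* B via units): (S,L), (W,L), (W,S).
S: inherits non-unit rules of {L, S} → WW | Wc | cS | jc | jj.
L: inherits non-unit rules of {L} → Wc | cS | jc.
W: inherits non-unit rules of {L, S, W} → WW | Wc | bc | cS | cc | jc | jj.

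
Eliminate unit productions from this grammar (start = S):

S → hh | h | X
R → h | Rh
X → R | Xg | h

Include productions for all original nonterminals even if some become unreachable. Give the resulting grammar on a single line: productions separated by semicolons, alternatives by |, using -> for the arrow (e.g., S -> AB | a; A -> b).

S -> h | Rh | Xg | hh; R -> h | Rh; X -> h | Rh | Xg

Unit productions: S->X, X->R.
Unit pairs (A ⇒* B via units): (S,R), (S,X), (X,R).
S: inherits non-unit rules of {R, S, X} → Rh | Xg | h | hh.
R: inherits non-unit rules of {R} → Rh | h.
X: inherits non-unit rules of {R, X} → Rh | Xg | h.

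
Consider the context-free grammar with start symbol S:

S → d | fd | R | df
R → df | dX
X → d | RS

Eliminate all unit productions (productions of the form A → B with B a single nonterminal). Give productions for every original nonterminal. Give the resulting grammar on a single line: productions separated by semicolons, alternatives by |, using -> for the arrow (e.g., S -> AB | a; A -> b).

Unit productions: S->R.
Unit pairs (A ⇒* B via units): (S,R).
S: inherits non-unit rules of {R, S} → d | dX | df | fd.
R: inherits non-unit rules of {R} → dX | df.
X: inherits non-unit rules of {X} → RS | d.

S -> d | dX | df | fd; R -> dX | df; X -> d | RS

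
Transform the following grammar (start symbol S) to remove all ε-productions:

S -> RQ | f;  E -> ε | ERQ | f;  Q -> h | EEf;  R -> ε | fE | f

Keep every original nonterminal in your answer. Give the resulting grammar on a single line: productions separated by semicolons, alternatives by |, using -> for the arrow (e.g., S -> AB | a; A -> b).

S -> Q | f | RQ; E -> Q | f | EQ | RQ | ERQ; Q -> f | h | Ef | EEf; R -> f | fE

Nullable set: {E, R}.
S -> RQ: R nullable, giving Q | RQ.
Drop E -> ε.
E -> ERQ: E, R nullable, giving EQ | ERQ | Q | RQ.
Q -> EEf: E, E nullable, giving EEf | Ef | f.
Drop R -> ε.
R -> fE: E nullable, giving f | fE.
Unchanged (no nullable symbols): S -> f; E -> f; Q -> h; R -> f.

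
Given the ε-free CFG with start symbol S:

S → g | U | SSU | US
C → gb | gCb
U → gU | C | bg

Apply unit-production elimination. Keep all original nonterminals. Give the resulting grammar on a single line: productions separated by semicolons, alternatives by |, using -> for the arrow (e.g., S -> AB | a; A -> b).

S -> g | US | bg | gU | gb | SSU | gCb; C -> gb | gCb; U -> bg | gU | gb | gCb

Unit productions: S->U, U->C.
Unit pairs (A ⇒* B via units): (S,C), (S,U), (U,C).
S: inherits non-unit rules of {C, S, U} → SSU | US | bg | g | gCb | gU | gb.
C: inherits non-unit rules of {C} → gCb | gb.
U: inherits non-unit rules of {C, U} → bg | gCb | gU | gb.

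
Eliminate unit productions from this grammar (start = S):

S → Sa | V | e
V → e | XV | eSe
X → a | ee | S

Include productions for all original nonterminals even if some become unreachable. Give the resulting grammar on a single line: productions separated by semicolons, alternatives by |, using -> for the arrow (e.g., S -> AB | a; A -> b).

Unit productions: S->V, X->S.
Unit pairs (A ⇒* B via units): (S,V), (X,S), (X,V).
S: inherits non-unit rules of {S, V} → Sa | XV | e | eSe.
V: inherits non-unit rules of {V} → XV | e | eSe.
X: inherits non-unit rules of {S, V, X} → Sa | XV | a | e | eSe | ee.

S -> e | Sa | XV | eSe; V -> e | XV | eSe; X -> a | e | Sa | XV | ee | eSe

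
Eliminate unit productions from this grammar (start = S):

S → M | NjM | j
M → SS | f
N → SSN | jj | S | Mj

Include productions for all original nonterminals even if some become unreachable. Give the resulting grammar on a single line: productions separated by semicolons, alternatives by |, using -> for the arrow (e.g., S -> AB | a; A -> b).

S -> f | j | SS | NjM; M -> f | SS; N -> f | j | Mj | SS | jj | NjM | SSN

Unit productions: N->S, S->M.
Unit pairs (A ⇒* B via units): (N,M), (N,S), (S,M).
S: inherits non-unit rules of {M, S} → NjM | SS | f | j.
M: inherits non-unit rules of {M} → SS | f.
N: inherits non-unit rules of {M, N, S} → Mj | NjM | SS | SSN | f | j | jj.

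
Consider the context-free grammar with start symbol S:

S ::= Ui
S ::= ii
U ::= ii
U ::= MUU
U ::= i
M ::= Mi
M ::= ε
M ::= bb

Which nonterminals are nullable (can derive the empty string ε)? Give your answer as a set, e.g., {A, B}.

Directly nullable (have an ε-rule): {M}.
Not nullable: S, U — each has a terminal in every rule's right-hand side or depends on a non-nullable symbol.

{M}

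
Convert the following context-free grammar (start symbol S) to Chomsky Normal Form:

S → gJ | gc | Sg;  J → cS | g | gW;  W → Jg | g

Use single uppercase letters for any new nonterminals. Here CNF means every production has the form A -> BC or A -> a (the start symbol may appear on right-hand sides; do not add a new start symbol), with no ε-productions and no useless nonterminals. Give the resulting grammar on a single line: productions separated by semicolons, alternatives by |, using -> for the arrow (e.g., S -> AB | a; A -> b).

No ε-productions.
No unit productions to eliminate.
TERM: introduce A -> c, B -> g and substitute in every rule of length ≥2.

S -> BA | BJ | SB; A -> c; B -> g; J -> g | AS | BW; W -> g | JB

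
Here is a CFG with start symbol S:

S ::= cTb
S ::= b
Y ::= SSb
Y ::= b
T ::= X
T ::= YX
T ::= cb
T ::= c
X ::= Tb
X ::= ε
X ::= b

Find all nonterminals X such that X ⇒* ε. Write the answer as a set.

Directly nullable (have an ε-rule): {X}.
T is nullable via T -> X (every symbol on the right is already known nullable).
Not nullable: S, Y — each has a terminal in every rule's right-hand side or depends on a non-nullable symbol.

{T, X}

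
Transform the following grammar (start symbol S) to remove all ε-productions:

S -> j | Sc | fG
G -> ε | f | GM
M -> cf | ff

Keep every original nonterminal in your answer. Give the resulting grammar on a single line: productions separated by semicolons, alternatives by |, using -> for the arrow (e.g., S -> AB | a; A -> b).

S -> f | j | Sc | fG; G -> M | f | GM; M -> cf | ff

Nullable set: {G}.
S -> fG: G nullable, giving f | fG.
Drop G -> ε.
G -> GM: G nullable, giving GM | M.
Unchanged (no nullable symbols): S -> Sc; S -> j; G -> f; M -> cf; M -> ff.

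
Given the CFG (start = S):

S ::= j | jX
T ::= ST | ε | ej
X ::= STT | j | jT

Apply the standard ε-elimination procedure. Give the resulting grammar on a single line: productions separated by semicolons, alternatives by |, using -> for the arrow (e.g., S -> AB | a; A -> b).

Nullable set: {T}.
Drop T -> ε.
T -> ST: T nullable, giving S | ST.
X -> STT: T, T nullable, giving S | ST | STT.
X -> jT: T nullable, giving j | jT.
Unchanged (no nullable symbols): S -> j; S -> jX; T -> ej; X -> j.

S -> j | jX; T -> S | ST | ej; X -> S | j | ST | jT | STT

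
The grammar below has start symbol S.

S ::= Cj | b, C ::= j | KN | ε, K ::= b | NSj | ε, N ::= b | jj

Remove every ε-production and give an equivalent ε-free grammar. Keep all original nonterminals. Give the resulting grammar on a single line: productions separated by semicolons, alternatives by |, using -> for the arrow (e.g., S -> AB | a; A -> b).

S -> b | j | Cj; C -> N | j | KN; K -> b | NSj; N -> b | jj

Nullable set: {C, K}.
S -> Cj: C nullable, giving Cj | j.
Drop C -> ε.
C -> KN: K nullable, giving KN | N.
Drop K -> ε.
Unchanged (no nullable symbols): S -> b; C -> j; K -> NSj; K -> b; N -> b; N -> jj.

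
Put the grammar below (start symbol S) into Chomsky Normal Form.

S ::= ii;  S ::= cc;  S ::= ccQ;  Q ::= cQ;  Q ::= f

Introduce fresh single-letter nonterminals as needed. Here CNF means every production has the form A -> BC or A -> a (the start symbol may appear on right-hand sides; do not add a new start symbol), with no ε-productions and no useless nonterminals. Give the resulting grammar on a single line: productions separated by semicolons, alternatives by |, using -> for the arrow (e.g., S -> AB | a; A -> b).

No ε-productions.
No unit productions to eliminate.
TERM: introduce A -> c, B -> i and substitute in every rule of length ≥2.
BIN: S -> AAQ becomes S -> AC, C -> AQ.

S -> AA | AC | BB; A -> c; B -> i; C -> AQ; Q -> f | AQ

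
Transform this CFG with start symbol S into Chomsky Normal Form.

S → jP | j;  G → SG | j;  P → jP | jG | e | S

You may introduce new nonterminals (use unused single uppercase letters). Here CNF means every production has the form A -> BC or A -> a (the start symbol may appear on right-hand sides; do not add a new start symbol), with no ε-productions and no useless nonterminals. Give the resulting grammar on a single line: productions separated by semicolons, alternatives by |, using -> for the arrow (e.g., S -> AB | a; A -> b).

S -> j | AP; A -> j; G -> j | SG; P -> e | j | AG | AP

No ε-productions.
After unit-elimination: S -> j | jP; G -> j | SG; P -> e | j | jG | jP.
TERM: introduce A -> j and substitute in every rule of length ≥2.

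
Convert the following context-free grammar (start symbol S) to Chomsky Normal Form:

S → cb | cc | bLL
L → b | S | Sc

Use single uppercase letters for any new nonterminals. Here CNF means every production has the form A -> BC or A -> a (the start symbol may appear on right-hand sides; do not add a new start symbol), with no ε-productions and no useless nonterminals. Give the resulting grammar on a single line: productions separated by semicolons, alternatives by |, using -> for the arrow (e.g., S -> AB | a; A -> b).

S -> AA | AB | BD; A -> c; B -> b; C -> LL; D -> LL; L -> b | AA | AB | BC | SA

No ε-productions.
After unit-elimination: S -> cb | cc | bLL; L -> b | Sc | cb | cc | bLL.
TERM: introduce B -> b, A -> c and substitute in every rule of length ≥2.
BIN: L -> BLL becomes L -> BC, C -> LL; S -> BLL becomes S -> BD, D -> LL.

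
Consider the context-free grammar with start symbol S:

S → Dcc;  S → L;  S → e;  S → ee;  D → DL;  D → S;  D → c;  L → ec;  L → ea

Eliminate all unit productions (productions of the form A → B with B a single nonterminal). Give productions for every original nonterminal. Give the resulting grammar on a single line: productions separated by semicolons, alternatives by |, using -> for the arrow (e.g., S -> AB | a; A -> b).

S -> e | ea | ec | ee | Dcc; D -> c | e | DL | ea | ec | ee | Dcc; L -> ea | ec

Unit productions: D->S, S->L.
Unit pairs (A ⇒* B via units): (D,L), (D,S), (S,L).
S: inherits non-unit rules of {L, S} → Dcc | e | ea | ec | ee.
D: inherits non-unit rules of {D, L, S} → DL | Dcc | c | e | ea | ec | ee.
L: inherits non-unit rules of {L} → ea | ec.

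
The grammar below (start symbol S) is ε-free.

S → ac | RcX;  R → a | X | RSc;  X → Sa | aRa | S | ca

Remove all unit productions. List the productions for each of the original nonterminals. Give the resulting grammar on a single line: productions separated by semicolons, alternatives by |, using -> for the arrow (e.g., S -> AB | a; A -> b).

Unit productions: R->X, X->S.
Unit pairs (A ⇒* B via units): (R,S), (R,X), (X,S).
S: inherits non-unit rules of {S} → RcX | ac.
R: inherits non-unit rules of {R, S, X} → RSc | RcX | Sa | a | aRa | ac | ca.
X: inherits non-unit rules of {S, X} → RcX | Sa | aRa | ac | ca.

S -> ac | RcX; R -> a | Sa | ac | ca | RSc | RcX | aRa; X -> Sa | ac | ca | RcX | aRa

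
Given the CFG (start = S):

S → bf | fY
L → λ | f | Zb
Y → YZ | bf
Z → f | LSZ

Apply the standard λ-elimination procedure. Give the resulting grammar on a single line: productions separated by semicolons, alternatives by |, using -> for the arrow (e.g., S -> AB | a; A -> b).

Nullable set: {L}.
Drop L -> λ.
Z -> LSZ: L nullable, giving LSZ | SZ.
Unchanged (no nullable symbols): S -> bf; S -> fY; L -> Zb; L -> f; Y -> YZ; Y -> bf; Z -> f.

S -> bf | fY; L -> f | Zb; Y -> YZ | bf; Z -> f | SZ | LSZ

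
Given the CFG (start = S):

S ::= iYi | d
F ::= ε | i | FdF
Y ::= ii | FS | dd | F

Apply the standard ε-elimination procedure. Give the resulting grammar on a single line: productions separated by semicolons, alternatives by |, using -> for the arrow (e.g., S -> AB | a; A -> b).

Nullable set: {F, Y}.
S -> iYi: Y nullable, giving iYi | ii.
Drop F -> ε.
F -> FdF: F, F nullable, giving Fd | FdF | d | dF.
Y -> F: F nullable, giving F.
Y -> FS: F nullable, giving FS | S.
Unchanged (no nullable symbols): S -> d; F -> i; Y -> dd; Y -> ii.

S -> d | ii | iYi; F -> d | i | Fd | dF | FdF; Y -> F | S | FS | dd | ii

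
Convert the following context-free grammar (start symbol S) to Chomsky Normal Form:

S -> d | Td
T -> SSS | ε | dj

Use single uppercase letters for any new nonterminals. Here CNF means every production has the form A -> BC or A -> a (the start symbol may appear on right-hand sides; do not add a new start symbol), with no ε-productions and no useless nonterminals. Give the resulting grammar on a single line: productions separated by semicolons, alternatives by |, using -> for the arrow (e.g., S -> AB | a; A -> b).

Nullable: {T}; after ε-elimination: S -> d | Td; T -> dj | SSS.
No unit productions to eliminate.
TERM: introduce A -> d, B -> j and substitute in every rule of length ≥2.
BIN: T -> SSS becomes T -> SC, C -> SS.

S -> d | TA; A -> d; B -> j; C -> SS; T -> AB | SC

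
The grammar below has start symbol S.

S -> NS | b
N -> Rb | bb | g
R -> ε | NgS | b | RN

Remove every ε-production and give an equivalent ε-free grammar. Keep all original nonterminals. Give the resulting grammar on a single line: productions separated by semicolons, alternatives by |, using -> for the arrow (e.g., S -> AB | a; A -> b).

S -> b | NS; N -> b | g | Rb | bb; R -> N | b | RN | NgS

Nullable set: {R}.
N -> Rb: R nullable, giving Rb | b.
Drop R -> ε.
R -> RN: R nullable, giving N | RN.
Unchanged (no nullable symbols): S -> NS; S -> b; N -> bb; N -> g; R -> NgS; R -> b.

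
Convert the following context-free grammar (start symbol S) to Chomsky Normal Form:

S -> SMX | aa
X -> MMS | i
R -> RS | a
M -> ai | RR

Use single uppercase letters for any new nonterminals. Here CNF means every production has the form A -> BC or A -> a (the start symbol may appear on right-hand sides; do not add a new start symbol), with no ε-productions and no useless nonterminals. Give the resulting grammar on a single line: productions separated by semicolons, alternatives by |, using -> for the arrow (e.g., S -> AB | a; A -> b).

S -> AA | SC; A -> a; B -> i; C -> MX; D -> MS; M -> AB | RR; R -> a | RS; X -> i | MD

No ε-productions.
No unit productions to eliminate.
TERM: introduce A -> a, B -> i and substitute in every rule of length ≥2.
BIN: S -> SMX becomes S -> SC, C -> MX; X -> MMS becomes X -> MD, D -> MS.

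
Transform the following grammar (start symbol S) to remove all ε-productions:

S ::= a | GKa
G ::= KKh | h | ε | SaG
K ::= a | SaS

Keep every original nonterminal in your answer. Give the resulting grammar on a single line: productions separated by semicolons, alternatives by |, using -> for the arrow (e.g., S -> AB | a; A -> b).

S -> a | Ka | GKa; G -> h | Sa | KKh | SaG; K -> a | SaS

Nullable set: {G}.
S -> GKa: G nullable, giving GKa | Ka.
Drop G -> ε.
G -> SaG: G nullable, giving Sa | SaG.
Unchanged (no nullable symbols): S -> a; G -> KKh; G -> h; K -> SaS; K -> a.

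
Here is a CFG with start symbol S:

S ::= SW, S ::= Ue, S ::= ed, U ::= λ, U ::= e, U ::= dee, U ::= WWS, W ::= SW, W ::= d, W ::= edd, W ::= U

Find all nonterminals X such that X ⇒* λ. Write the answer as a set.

Directly nullable (have an ε-rule): {U}.
W is nullable via W -> U (every symbol on the right is already known nullable).
Not nullable: S — each has a terminal in every rule's right-hand side or depends on a non-nullable symbol.

{U, W}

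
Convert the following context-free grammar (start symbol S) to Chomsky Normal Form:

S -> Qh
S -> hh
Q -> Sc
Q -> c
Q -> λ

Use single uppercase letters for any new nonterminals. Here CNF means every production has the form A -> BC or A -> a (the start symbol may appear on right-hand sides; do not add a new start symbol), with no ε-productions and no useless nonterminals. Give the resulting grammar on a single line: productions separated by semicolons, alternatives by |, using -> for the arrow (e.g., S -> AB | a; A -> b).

S -> h | BB | QB; A -> c; B -> h; Q -> c | SA

Nullable: {Q}; after ε-elimination: S -> h | Qh | hh; Q -> c | Sc.
No unit productions to eliminate.
TERM: introduce A -> c, B -> h and substitute in every rule of length ≥2.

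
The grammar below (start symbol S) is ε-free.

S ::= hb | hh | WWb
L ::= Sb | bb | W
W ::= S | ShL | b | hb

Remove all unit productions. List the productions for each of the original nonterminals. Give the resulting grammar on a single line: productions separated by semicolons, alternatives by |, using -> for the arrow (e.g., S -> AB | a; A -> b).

S -> hb | hh | WWb; L -> b | Sb | bb | hb | hh | ShL | WWb; W -> b | hb | hh | ShL | WWb

Unit productions: L->W, W->S.
Unit pairs (A ⇒* B via units): (L,S), (L,W), (W,S).
S: inherits non-unit rules of {S} → WWb | hb | hh.
L: inherits non-unit rules of {L, S, W} → Sb | ShL | WWb | b | bb | hb | hh.
W: inherits non-unit rules of {S, W} → ShL | WWb | b | hb | hh.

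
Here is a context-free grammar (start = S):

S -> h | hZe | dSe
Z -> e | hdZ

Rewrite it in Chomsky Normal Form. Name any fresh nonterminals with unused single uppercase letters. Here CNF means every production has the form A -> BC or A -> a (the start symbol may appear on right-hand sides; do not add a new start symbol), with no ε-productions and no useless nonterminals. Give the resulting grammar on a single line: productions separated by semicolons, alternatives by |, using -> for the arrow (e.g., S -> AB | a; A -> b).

S -> h | AD | CE; A -> d; B -> e; C -> h; D -> SB; E -> ZB; F -> AZ; Z -> e | CF

No ε-productions.
No unit productions to eliminate.
TERM: introduce A -> d, B -> e, C -> h and substitute in every rule of length ≥2.
BIN: S -> ASB becomes S -> AD, D -> SB; S -> CZB becomes S -> CE, E -> ZB; Z -> CAZ becomes Z -> CF, F -> AZ.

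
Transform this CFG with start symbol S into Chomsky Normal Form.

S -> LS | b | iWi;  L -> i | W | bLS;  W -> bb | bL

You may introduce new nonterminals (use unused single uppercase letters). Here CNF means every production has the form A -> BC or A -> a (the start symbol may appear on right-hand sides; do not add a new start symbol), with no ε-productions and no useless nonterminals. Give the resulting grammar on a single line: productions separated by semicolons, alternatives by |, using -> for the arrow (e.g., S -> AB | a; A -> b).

S -> b | BD | LS; A -> b; B -> i; C -> LS; D -> WB; L -> i | AA | AC | AL; W -> AA | AL

No ε-productions.
After unit-elimination: S -> b | LS | iWi; L -> i | bL | bb | bLS; W -> bL | bb.
TERM: introduce A -> b, B -> i and substitute in every rule of length ≥2.
BIN: L -> ALS becomes L -> AC, C -> LS; S -> BWB becomes S -> BD, D -> WB.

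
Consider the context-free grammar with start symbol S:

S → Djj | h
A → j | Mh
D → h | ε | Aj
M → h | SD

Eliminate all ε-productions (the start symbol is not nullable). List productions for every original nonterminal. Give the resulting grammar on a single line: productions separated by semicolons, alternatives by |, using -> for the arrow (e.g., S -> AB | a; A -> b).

S -> h | jj | Djj; A -> j | Mh; D -> h | Aj; M -> S | h | SD

Nullable set: {D}.
S -> Djj: D nullable, giving Djj | jj.
Drop D -> ε.
M -> SD: D nullable, giving S | SD.
Unchanged (no nullable symbols): S -> h; A -> Mh; A -> j; D -> Aj; D -> h; M -> h.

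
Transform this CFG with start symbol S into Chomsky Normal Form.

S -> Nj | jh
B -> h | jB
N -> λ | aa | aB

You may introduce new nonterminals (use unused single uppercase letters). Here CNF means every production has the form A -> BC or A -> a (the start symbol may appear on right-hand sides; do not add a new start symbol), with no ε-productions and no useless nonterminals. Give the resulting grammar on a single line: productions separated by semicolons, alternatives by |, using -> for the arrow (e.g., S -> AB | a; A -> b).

Nullable: {N}; after ε-elimination: S -> j | Nj | jh; B -> h | jB; N -> aB | aa.
No unit productions to eliminate.
TERM: introduce C -> a, D -> h, A -> j and substitute in every rule of length ≥2.

S -> j | AD | NA; A -> j; B -> h | AB; C -> a; D -> h; N -> CB | CC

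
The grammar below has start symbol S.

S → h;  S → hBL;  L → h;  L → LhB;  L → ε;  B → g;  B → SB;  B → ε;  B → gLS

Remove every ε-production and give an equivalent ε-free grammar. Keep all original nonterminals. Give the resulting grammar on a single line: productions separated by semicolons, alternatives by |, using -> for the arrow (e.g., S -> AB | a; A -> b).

S -> h | hB | hL | hBL; B -> S | g | SB | gS | gLS; L -> h | Lh | hB | LhB

Nullable set: {B, L}.
S -> hBL: B, L nullable, giving h | hB | hBL | hL.
Drop B -> ε.
B -> SB: B nullable, giving S | SB.
B -> gLS: L nullable, giving gLS | gS.
Drop L -> ε.
L -> LhB: L, B nullable, giving Lh | LhB | h | hB.
Unchanged (no nullable symbols): S -> h; B -> g; L -> h.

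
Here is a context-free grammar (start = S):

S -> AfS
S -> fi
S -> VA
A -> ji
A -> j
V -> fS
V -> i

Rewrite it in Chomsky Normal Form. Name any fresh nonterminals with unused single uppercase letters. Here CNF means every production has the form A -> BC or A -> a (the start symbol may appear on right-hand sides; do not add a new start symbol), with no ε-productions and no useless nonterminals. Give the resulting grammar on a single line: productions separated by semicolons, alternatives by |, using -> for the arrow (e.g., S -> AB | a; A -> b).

S -> AE | DC | VA; A -> j | BC; B -> j; C -> i; D -> f; E -> DS; V -> i | DS

No ε-productions.
No unit productions to eliminate.
TERM: introduce D -> f, C -> i, B -> j and substitute in every rule of length ≥2.
BIN: S -> ADS becomes S -> AE, E -> DS.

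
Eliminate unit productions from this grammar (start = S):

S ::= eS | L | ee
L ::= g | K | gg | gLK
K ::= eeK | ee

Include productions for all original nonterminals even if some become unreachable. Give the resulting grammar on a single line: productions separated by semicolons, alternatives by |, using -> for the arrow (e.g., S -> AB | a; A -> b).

S -> g | eS | ee | gg | eeK | gLK; K -> ee | eeK; L -> g | ee | gg | eeK | gLK

Unit productions: L->K, S->L.
Unit pairs (A ⇒* B via units): (L,K), (S,K), (S,L).
S: inherits non-unit rules of {K, L, S} → eS | ee | eeK | g | gLK | gg.
K: inherits non-unit rules of {K} → ee | eeK.
L: inherits non-unit rules of {K, L} → ee | eeK | g | gLK | gg.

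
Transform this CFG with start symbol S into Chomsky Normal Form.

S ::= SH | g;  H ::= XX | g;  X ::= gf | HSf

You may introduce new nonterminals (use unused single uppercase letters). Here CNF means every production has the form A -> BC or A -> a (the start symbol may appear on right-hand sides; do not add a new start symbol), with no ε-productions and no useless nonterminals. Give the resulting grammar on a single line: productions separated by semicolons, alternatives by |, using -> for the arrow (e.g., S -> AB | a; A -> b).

S -> g | SH; A -> f; B -> g; C -> SA; H -> g | XX; X -> BA | HC

No ε-productions.
No unit productions to eliminate.
TERM: introduce A -> f, B -> g and substitute in every rule of length ≥2.
BIN: X -> HSA becomes X -> HC, C -> SA.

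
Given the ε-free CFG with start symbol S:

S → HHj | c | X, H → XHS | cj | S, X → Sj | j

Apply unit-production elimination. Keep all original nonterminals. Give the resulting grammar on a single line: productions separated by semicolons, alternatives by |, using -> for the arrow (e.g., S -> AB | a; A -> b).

Unit productions: H->S, S->X.
Unit pairs (A ⇒* B via units): (H,S), (H,X), (S,X).
S: inherits non-unit rules of {S, X} → HHj | Sj | c | j.
H: inherits non-unit rules of {H, S, X} → HHj | Sj | XHS | c | cj | j.
X: inherits non-unit rules of {X} → Sj | j.

S -> c | j | Sj | HHj; H -> c | j | Sj | cj | HHj | XHS; X -> j | Sj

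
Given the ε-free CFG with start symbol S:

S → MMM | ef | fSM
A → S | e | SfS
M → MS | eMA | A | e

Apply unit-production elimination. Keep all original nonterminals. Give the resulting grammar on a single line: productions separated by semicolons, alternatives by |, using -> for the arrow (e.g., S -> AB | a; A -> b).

Unit productions: A->S, M->A.
Unit pairs (A ⇒* B via units): (A,S), (M,A), (M,S).
S: inherits non-unit rules of {S} → MMM | ef | fSM.
A: inherits non-unit rules of {A, S} → MMM | SfS | e | ef | fSM.
M: inherits non-unit rules of {A, M, S} → MMM | MS | SfS | e | eMA | ef | fSM.

S -> ef | MMM | fSM; A -> e | ef | MMM | SfS | fSM; M -> e | MS | ef | MMM | SfS | eMA | fSM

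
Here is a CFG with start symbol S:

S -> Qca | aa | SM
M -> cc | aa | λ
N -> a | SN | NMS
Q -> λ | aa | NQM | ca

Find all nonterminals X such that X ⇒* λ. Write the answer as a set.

{M, Q}

Directly nullable (have an ε-rule): {M, Q}.
Not nullable: N, S — each has a terminal in every rule's right-hand side or depends on a non-nullable symbol.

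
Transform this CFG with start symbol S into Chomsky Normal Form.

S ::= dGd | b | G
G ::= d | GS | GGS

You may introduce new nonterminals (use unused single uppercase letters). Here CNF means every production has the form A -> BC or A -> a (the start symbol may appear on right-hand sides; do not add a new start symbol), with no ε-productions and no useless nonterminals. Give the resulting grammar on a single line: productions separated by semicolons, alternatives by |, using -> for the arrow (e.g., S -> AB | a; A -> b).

S -> b | d | AC | GD | GS; A -> d; B -> GS; C -> GA; D -> GS; G -> d | GB | GS

No ε-productions.
After unit-elimination: S -> b | d | GS | GGS | dGd; G -> d | GS | GGS.
TERM: introduce A -> d and substitute in every rule of length ≥2.
BIN: G -> GGS becomes G -> GB, B -> GS; S -> AGA becomes S -> AC, C -> GA; S -> GGS becomes S -> GD, D -> GS.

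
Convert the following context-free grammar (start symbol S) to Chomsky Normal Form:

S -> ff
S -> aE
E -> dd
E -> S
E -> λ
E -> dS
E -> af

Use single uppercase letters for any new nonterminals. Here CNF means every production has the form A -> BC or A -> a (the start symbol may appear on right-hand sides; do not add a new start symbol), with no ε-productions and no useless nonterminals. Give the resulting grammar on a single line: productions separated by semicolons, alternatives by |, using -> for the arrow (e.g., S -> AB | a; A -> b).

Nullable: {E}; after ε-elimination: S -> a | aE | ff; E -> S | af | dS | dd.
After unit-elimination: S -> a | aE | ff; E -> a | aE | af | dS | dd | ff.
TERM: introduce A -> a, C -> d, B -> f and substitute in every rule of length ≥2.

S -> a | AE | BB; A -> a; B -> f; C -> d; E -> a | AB | AE | BB | CC | CS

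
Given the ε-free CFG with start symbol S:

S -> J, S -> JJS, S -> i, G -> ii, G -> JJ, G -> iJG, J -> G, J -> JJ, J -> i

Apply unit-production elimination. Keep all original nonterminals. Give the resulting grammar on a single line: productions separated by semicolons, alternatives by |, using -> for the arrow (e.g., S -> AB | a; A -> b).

Unit productions: J->G, S->J.
Unit pairs (A ⇒* B via units): (J,G), (S,G), (S,J).
S: inherits non-unit rules of {G, J, S} → JJ | JJS | i | iJG | ii.
G: inherits non-unit rules of {G} → JJ | iJG | ii.
J: inherits non-unit rules of {G, J} → JJ | i | iJG | ii.

S -> i | JJ | ii | JJS | iJG; G -> JJ | ii | iJG; J -> i | JJ | ii | iJG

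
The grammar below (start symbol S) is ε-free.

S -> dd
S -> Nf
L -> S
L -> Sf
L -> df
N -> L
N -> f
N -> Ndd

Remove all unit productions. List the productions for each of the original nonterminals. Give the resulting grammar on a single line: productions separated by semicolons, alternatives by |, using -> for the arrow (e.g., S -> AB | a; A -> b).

Unit productions: L->S, N->L.
Unit pairs (A ⇒* B via units): (L,S), (N,L), (N,S).
S: inherits non-unit rules of {S} → Nf | dd.
L: inherits non-unit rules of {L, S} → Nf | Sf | dd | df.
N: inherits non-unit rules of {L, N, S} → Ndd | Nf | Sf | dd | df | f.

S -> Nf | dd; L -> Nf | Sf | dd | df; N -> f | Nf | Sf | dd | df | Ndd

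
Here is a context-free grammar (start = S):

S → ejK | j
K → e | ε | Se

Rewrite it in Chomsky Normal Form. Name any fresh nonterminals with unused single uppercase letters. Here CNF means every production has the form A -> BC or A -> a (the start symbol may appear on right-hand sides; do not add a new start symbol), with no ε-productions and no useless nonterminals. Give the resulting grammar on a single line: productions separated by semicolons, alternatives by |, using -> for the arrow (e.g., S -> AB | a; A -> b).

Nullable: {K}; after ε-elimination: S -> j | ej | ejK; K -> e | Se.
No unit productions to eliminate.
TERM: introduce A -> e, B -> j and substitute in every rule of length ≥2.
BIN: S -> ABK becomes S -> AC, C -> BK.

S -> j | AB | AC; A -> e; B -> j; C -> BK; K -> e | SA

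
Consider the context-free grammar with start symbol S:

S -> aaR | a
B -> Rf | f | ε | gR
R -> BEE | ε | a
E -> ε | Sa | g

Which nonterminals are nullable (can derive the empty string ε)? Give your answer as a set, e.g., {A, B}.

{B, E, R}

Directly nullable (have an ε-rule): {B, E, R}.
Not nullable: S — each has a terminal in every rule's right-hand side or depends on a non-nullable symbol.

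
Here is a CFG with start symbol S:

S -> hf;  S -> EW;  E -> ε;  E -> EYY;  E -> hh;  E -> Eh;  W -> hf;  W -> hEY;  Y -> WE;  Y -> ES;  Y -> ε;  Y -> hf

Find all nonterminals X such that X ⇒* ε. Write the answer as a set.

Directly nullable (have an ε-rule): {E, Y}.
Not nullable: S, W — each has a terminal in every rule's right-hand side or depends on a non-nullable symbol.

{E, Y}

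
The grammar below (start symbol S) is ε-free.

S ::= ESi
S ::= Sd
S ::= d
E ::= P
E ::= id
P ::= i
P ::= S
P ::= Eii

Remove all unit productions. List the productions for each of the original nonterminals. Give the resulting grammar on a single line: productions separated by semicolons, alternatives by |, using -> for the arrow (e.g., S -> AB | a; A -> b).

Unit productions: E->P, P->S.
Unit pairs (A ⇒* B via units): (E,P), (E,S), (P,S).
S: inherits non-unit rules of {S} → ESi | Sd | d.
E: inherits non-unit rules of {E, P, S} → ESi | Eii | Sd | d | i | id.
P: inherits non-unit rules of {P, S} → ESi | Eii | Sd | d | i.

S -> d | Sd | ESi; E -> d | i | Sd | id | ESi | Eii; P -> d | i | Sd | ESi | Eii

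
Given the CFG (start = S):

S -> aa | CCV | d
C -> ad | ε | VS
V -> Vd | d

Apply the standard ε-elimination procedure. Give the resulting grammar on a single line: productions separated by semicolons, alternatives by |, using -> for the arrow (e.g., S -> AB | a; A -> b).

Nullable set: {C}.
S -> CCV: C, C nullable, giving CCV | CV | V.
Drop C -> ε.
Unchanged (no nullable symbols): S -> aa; S -> d; C -> VS; C -> ad; V -> Vd; V -> d.

S -> V | d | CV | aa | CCV; C -> VS | ad; V -> d | Vd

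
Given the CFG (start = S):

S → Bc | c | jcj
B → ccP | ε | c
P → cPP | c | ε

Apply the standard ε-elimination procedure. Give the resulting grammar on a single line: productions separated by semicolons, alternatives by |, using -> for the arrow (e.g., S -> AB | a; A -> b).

Nullable set: {B, P}.
S -> Bc: B nullable, giving Bc | c.
Drop B -> ε.
B -> ccP: P nullable, giving cc | ccP.
Drop P -> ε.
P -> cPP: P, P nullable, giving c | cP | cPP.
Unchanged (no nullable symbols): S -> c; S -> jcj; B -> c; P -> c.

S -> c | Bc | jcj; B -> c | cc | ccP; P -> c | cP | cPP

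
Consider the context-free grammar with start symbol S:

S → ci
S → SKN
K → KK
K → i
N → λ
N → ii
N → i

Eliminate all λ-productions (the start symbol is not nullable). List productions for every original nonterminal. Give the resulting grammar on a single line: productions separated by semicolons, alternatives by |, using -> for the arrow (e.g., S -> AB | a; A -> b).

S -> SK | ci | SKN; K -> i | KK; N -> i | ii

Nullable set: {N}.
S -> SKN: N nullable, giving SK | SKN.
Drop N -> λ.
Unchanged (no nullable symbols): S -> ci; K -> KK; K -> i; N -> i; N -> ii.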